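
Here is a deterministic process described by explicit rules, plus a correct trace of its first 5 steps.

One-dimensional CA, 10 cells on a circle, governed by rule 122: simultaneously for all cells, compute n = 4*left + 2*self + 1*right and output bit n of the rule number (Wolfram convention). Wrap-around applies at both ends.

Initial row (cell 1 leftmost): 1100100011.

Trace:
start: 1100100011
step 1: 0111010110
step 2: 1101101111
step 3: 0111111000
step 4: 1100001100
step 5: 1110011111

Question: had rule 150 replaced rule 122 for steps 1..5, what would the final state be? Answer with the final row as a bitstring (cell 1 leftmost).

(re-executing steps 1..5 under rule 150; state before step 1: 1100100011)
step 1: 1011110101
step 2: 0001100100
step 3: 0010011110
step 4: 0111101101
step 5: 0011000001

0011000001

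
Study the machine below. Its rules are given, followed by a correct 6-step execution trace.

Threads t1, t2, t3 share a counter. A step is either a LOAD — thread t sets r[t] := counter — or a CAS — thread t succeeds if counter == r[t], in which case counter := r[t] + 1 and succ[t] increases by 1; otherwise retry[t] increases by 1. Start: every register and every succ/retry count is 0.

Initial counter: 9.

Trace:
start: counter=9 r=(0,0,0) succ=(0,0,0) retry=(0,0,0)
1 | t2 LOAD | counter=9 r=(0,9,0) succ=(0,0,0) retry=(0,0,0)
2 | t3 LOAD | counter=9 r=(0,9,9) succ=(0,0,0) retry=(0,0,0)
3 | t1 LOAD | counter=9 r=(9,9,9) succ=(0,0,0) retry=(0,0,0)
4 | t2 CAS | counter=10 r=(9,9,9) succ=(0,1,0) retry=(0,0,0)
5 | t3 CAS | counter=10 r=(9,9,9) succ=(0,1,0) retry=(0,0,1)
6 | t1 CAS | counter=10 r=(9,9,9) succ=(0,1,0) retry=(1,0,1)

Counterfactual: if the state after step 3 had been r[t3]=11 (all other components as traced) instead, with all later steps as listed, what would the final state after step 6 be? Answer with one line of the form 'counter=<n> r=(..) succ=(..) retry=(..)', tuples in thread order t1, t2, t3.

counter=10 r=(9,9,11) succ=(0,1,0) retry=(1,0,1)

state after step 3 := counter=9 r=(9,9,11) succ=(0,0,0) retry=(0,0,0)
4 | t2 CAS | counter=10 r=(9,9,11) succ=(0,1,0) retry=(0,0,0)
5 | t3 CAS | counter=10 r=(9,9,11) succ=(0,1,0) retry=(0,0,1)
6 | t1 CAS | counter=10 r=(9,9,11) succ=(0,1,0) retry=(1,0,1)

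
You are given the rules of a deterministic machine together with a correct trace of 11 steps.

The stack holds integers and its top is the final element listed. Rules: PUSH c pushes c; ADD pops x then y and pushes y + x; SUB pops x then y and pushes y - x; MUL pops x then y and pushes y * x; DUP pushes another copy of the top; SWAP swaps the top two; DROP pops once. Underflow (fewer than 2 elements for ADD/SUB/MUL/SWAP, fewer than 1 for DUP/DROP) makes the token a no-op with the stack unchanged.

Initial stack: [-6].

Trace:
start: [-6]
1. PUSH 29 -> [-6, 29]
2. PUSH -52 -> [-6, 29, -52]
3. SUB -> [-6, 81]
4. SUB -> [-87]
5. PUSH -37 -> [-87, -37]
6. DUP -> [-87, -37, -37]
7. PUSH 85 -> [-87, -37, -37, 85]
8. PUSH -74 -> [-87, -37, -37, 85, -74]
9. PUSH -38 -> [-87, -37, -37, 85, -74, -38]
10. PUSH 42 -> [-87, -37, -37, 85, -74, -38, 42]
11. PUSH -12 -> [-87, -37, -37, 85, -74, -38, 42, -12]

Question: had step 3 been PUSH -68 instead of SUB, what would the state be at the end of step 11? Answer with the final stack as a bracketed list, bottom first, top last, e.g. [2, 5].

[-6, 29, 16, -37, -37, 85, -74, -38, 42, -12]

(re-executing from step 3 with the substitution; state before step 3: [-6, 29, -52])
3. PUSH -68 -> [-6, 29, -52, -68]
4. SUB -> [-6, 29, 16]
5. PUSH -37 -> [-6, 29, 16, -37]
6. DUP -> [-6, 29, 16, -37, -37]
7. PUSH 85 -> [-6, 29, 16, -37, -37, 85]
8. PUSH -74 -> [-6, 29, 16, -37, -37, 85, -74]
9. PUSH -38 -> [-6, 29, 16, -37, -37, 85, -74, -38]
10. PUSH 42 -> [-6, 29, 16, -37, -37, 85, -74, -38, 42]
11. PUSH -12 -> [-6, 29, 16, -37, -37, 85, -74, -38, 42, -12]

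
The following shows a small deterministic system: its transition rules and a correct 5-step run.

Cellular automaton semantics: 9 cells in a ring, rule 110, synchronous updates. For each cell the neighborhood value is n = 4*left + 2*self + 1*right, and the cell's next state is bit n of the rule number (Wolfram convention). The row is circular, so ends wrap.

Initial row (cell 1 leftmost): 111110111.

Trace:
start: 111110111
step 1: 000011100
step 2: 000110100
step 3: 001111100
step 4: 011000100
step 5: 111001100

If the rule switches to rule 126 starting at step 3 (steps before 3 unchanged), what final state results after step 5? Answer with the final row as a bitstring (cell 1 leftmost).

(re-executing steps 3..5 under rule 126; state before step 3: 000110100)
step 3: 001111110
step 4: 011000011
step 5: 111100111

111100111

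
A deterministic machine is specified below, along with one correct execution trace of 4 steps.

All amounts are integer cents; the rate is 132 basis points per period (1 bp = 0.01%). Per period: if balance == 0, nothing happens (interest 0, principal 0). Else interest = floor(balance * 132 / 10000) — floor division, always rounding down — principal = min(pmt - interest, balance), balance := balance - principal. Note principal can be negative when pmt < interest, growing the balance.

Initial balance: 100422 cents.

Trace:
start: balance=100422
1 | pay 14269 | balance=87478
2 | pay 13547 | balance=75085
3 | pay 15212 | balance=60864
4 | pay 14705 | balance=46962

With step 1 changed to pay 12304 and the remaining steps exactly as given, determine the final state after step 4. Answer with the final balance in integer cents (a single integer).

(re-executing from step 1 with the substitution; state before step 1: balance=100422)
1 | pay 12304 | balance=89443
2 | pay 13547 | balance=77076
3 | pay 15212 | balance=62881
4 | pay 14705 | balance=49006

49006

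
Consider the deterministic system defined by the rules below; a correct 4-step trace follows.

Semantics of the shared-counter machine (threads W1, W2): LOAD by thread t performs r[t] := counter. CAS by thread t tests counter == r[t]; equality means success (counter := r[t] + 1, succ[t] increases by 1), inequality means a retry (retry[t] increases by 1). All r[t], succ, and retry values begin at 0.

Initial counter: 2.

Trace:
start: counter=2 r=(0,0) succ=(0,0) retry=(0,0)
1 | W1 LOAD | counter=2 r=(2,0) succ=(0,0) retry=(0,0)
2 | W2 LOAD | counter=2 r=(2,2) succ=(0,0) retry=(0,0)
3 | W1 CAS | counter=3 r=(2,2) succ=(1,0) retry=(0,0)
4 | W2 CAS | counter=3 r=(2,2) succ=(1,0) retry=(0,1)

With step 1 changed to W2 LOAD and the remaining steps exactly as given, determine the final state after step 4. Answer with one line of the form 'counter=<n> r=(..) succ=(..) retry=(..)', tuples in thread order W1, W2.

(re-executing from step 1 with the substitution; state before step 1: counter=2 r=(0,0) succ=(0,0) retry=(0,0))
1 | W2 LOAD | counter=2 r=(0,2) succ=(0,0) retry=(0,0)
2 | W2 LOAD | counter=2 r=(0,2) succ=(0,0) retry=(0,0)
3 | W1 CAS | counter=2 r=(0,2) succ=(0,0) retry=(1,0)
4 | W2 CAS | counter=3 r=(0,2) succ=(0,1) retry=(1,0)

counter=3 r=(0,2) succ=(0,1) retry=(1,0)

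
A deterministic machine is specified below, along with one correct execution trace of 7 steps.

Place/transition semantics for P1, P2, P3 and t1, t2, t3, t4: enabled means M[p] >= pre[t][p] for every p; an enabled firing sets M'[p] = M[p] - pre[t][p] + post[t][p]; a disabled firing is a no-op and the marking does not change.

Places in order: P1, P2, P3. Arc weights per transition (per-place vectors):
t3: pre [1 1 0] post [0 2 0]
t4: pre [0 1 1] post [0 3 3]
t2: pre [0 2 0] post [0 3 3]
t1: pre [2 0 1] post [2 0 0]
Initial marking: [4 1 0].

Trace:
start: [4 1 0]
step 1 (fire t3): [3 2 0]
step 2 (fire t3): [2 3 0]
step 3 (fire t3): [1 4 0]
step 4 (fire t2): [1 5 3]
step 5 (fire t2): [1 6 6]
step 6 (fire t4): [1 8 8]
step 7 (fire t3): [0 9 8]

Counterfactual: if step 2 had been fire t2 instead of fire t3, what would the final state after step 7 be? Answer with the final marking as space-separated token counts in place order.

(re-executing from step 2 with the substitution; state before step 2: [3 2 0])
step 2 (fire t2): [3 3 3]
step 3 (fire t3): [2 4 3]
step 4 (fire t2): [2 5 6]
step 5 (fire t2): [2 6 9]
step 6 (fire t4): [2 8 11]
step 7 (fire t3): [1 9 11]

1 9 11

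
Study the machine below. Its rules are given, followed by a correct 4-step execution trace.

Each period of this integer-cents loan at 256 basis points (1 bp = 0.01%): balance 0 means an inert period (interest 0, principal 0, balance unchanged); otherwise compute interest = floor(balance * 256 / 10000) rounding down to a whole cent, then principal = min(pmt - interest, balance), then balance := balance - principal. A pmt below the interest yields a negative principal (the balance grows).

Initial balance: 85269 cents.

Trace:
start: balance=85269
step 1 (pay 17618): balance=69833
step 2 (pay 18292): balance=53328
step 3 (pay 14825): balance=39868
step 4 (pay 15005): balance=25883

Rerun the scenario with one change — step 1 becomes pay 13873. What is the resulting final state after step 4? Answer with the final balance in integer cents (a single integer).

29923

(re-executing from step 1 with the substitution; state before step 1: balance=85269)
step 1 (pay 13873): balance=73578
step 2 (pay 18292): balance=57169
step 3 (pay 14825): balance=43807
step 4 (pay 15005): balance=29923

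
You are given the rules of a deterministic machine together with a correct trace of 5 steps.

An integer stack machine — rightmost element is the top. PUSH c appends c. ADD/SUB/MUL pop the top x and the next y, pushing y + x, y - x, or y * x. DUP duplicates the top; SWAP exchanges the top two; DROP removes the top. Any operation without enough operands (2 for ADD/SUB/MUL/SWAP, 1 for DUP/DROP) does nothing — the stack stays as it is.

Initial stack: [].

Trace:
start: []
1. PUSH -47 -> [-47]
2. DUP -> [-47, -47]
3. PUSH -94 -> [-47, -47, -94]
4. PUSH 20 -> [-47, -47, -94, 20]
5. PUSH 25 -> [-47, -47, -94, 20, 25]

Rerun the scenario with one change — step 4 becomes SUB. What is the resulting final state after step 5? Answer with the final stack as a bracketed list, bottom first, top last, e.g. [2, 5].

(re-executing from step 4 with the substitution; state before step 4: [-47, -47, -94])
4. SUB -> [-47, 47]
5. PUSH 25 -> [-47, 47, 25]

[-47, 47, 25]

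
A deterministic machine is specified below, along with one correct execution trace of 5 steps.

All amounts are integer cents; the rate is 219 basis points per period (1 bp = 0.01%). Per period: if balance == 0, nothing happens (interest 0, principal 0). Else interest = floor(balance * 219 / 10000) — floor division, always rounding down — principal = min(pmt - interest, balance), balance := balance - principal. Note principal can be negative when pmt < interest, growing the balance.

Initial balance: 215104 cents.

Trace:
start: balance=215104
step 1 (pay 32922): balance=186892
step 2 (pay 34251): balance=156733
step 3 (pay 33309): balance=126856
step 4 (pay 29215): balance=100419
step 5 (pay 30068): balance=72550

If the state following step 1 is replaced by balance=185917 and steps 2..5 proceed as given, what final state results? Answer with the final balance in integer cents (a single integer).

71486

state after step 1 := balance=185917
step 2 (pay 34251): balance=155737
step 3 (pay 33309): balance=125838
step 4 (pay 29215): balance=99378
step 5 (pay 30068): balance=71486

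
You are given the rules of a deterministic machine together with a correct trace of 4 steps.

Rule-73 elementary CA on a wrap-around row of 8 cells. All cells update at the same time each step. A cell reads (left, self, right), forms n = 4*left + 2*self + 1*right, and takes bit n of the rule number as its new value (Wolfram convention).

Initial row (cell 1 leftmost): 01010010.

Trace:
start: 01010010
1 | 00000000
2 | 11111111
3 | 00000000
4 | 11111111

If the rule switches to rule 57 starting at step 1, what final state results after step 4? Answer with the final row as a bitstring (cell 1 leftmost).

(re-executing steps 1..4 under rule 57; state before step 1: 01010010)
1 | 00101001
2 | 10010100
3 | 01001010
4 | 00100101

00100101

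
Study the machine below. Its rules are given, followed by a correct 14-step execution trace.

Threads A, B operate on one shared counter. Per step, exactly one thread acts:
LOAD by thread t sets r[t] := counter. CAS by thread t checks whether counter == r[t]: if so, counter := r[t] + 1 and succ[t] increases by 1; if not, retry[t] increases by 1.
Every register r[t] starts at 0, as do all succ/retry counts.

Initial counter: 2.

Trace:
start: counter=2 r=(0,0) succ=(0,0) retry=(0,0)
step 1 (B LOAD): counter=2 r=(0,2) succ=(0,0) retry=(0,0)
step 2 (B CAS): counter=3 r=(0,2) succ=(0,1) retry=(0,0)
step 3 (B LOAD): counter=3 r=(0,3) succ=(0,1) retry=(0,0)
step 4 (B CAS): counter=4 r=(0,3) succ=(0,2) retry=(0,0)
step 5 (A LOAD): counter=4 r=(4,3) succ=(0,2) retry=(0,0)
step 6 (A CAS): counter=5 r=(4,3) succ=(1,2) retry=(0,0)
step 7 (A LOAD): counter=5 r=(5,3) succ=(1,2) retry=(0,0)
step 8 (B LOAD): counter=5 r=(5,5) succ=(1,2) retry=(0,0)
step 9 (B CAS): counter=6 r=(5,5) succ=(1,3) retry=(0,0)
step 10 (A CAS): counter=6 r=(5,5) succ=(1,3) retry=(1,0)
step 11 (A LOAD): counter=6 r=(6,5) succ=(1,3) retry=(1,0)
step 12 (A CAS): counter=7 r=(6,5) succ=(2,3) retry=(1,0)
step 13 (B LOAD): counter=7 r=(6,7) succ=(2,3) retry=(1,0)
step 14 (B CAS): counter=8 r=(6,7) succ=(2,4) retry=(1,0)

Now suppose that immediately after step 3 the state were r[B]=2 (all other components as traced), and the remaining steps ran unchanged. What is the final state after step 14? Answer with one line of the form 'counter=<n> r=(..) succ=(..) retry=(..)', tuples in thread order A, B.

counter=7 r=(5,6) succ=(2,3) retry=(1,1)

state after step 3 := counter=3 r=(0,2) succ=(0,1) retry=(0,0)
step 4 (B CAS): counter=3 r=(0,2) succ=(0,1) retry=(0,1)
step 5 (A LOAD): counter=3 r=(3,2) succ=(0,1) retry=(0,1)
step 6 (A CAS): counter=4 r=(3,2) succ=(1,1) retry=(0,1)
step 7 (A LOAD): counter=4 r=(4,2) succ=(1,1) retry=(0,1)
step 8 (B LOAD): counter=4 r=(4,4) succ=(1,1) retry=(0,1)
step 9 (B CAS): counter=5 r=(4,4) succ=(1,2) retry=(0,1)
step 10 (A CAS): counter=5 r=(4,4) succ=(1,2) retry=(1,1)
step 11 (A LOAD): counter=5 r=(5,4) succ=(1,2) retry=(1,1)
step 12 (A CAS): counter=6 r=(5,4) succ=(2,2) retry=(1,1)
step 13 (B LOAD): counter=6 r=(5,6) succ=(2,2) retry=(1,1)
step 14 (B CAS): counter=7 r=(5,6) succ=(2,3) retry=(1,1)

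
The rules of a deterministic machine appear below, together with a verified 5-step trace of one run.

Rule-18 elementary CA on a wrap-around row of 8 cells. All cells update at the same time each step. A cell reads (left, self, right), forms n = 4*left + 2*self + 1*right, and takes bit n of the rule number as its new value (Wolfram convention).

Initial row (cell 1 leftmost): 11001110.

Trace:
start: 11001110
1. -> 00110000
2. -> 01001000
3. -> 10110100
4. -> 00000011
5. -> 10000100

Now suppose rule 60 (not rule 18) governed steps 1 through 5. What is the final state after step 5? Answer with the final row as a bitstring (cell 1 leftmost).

00110011

(re-executing steps 1..5 under rule 60; state before step 1: 11001110)
1. -> 10101001
2. -> 01111101
3. -> 11000011
4. -> 00100010
5. -> 00110011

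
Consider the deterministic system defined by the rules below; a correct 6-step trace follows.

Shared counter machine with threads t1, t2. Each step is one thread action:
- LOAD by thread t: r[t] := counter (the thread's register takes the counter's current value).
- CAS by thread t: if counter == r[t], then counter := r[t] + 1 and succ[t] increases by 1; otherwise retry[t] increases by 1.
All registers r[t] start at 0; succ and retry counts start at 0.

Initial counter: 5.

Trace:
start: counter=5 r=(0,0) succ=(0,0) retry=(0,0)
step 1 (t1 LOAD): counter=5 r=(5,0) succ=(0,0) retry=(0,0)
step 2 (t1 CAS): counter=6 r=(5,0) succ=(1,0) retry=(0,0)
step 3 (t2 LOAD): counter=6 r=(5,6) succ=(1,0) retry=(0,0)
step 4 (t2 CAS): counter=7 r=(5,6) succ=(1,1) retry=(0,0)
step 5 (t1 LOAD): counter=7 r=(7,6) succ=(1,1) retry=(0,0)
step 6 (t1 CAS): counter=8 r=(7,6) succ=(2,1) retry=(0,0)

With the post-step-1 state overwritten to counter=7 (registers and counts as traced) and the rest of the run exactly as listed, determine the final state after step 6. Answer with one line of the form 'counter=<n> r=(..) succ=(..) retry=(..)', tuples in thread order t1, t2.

counter=9 r=(8,7) succ=(1,1) retry=(1,0)

state after step 1 := counter=7 r=(5,0) succ=(0,0) retry=(0,0)
step 2 (t1 CAS): counter=7 r=(5,0) succ=(0,0) retry=(1,0)
step 3 (t2 LOAD): counter=7 r=(5,7) succ=(0,0) retry=(1,0)
step 4 (t2 CAS): counter=8 r=(5,7) succ=(0,1) retry=(1,0)
step 5 (t1 LOAD): counter=8 r=(8,7) succ=(0,1) retry=(1,0)
step 6 (t1 CAS): counter=9 r=(8,7) succ=(1,1) retry=(1,0)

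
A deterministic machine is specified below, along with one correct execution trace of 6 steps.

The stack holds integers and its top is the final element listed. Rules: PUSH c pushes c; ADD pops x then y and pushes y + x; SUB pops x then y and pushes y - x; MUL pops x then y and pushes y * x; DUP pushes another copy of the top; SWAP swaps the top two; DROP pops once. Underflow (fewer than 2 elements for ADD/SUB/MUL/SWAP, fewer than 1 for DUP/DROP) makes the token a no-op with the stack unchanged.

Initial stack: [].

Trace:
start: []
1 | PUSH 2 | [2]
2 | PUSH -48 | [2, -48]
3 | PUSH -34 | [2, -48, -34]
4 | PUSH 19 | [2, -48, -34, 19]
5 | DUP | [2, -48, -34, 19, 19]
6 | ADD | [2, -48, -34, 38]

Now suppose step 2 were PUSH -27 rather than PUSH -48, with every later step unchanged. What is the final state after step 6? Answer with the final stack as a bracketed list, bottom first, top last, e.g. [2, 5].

[2, -27, -34, 38]

(re-executing from step 2 with the substitution; state before step 2: [2])
2 | PUSH -27 | [2, -27]
3 | PUSH -34 | [2, -27, -34]
4 | PUSH 19 | [2, -27, -34, 19]
5 | DUP | [2, -27, -34, 19, 19]
6 | ADD | [2, -27, -34, 38]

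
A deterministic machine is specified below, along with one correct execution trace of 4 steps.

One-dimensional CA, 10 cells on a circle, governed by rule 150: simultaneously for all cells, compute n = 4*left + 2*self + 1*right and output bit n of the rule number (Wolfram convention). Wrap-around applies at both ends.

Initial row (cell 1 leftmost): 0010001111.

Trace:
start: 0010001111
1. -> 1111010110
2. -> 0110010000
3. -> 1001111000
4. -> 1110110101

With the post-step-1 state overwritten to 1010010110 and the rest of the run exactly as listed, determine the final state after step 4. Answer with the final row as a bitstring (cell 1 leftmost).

0110001110

state after step 1 := 1010010110
2. -> 1011110000
3. -> 1001101001
4. -> 0110001110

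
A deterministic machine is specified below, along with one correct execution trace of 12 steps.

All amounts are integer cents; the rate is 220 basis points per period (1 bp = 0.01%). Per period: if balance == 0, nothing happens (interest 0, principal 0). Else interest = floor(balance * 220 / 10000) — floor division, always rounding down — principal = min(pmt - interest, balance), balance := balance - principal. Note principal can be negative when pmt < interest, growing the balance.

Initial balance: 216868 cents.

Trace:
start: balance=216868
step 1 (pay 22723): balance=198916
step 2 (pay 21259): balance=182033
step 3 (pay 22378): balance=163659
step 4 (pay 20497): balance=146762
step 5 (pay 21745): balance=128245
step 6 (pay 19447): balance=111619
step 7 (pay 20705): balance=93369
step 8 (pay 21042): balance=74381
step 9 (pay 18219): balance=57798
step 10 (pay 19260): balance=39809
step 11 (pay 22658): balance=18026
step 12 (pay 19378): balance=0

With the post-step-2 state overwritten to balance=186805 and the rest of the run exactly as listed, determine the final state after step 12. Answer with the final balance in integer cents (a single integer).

4977

state after step 2 := balance=186805
step 3 (pay 22378): balance=168536
step 4 (pay 20497): balance=151746
step 5 (pay 21745): balance=133339
step 6 (pay 19447): balance=116825
step 7 (pay 20705): balance=98690
step 8 (pay 21042): balance=79819
step 9 (pay 18219): balance=63356
step 10 (pay 19260): balance=45489
step 11 (pay 22658): balance=23831
step 12 (pay 19378): balance=4977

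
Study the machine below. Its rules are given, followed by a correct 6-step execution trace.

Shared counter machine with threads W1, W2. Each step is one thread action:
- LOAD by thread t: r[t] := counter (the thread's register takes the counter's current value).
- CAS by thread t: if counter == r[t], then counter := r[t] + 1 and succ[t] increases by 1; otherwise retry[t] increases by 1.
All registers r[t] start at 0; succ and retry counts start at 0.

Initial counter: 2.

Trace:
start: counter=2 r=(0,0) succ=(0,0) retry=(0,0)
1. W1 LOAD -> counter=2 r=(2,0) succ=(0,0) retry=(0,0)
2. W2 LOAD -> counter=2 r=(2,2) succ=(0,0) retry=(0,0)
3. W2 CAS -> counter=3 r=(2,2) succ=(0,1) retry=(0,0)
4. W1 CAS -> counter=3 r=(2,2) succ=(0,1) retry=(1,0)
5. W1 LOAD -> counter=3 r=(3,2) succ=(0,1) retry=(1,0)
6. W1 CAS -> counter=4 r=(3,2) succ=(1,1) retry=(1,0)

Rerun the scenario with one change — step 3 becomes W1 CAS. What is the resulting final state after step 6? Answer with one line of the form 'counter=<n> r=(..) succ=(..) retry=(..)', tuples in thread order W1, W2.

counter=4 r=(3,2) succ=(2,0) retry=(1,0)

(re-executing from step 3 with the substitution; state before step 3: counter=2 r=(2,2) succ=(0,0) retry=(0,0))
3. W1 CAS -> counter=3 r=(2,2) succ=(1,0) retry=(0,0)
4. W1 CAS -> counter=3 r=(2,2) succ=(1,0) retry=(1,0)
5. W1 LOAD -> counter=3 r=(3,2) succ=(1,0) retry=(1,0)
6. W1 CAS -> counter=4 r=(3,2) succ=(2,0) retry=(1,0)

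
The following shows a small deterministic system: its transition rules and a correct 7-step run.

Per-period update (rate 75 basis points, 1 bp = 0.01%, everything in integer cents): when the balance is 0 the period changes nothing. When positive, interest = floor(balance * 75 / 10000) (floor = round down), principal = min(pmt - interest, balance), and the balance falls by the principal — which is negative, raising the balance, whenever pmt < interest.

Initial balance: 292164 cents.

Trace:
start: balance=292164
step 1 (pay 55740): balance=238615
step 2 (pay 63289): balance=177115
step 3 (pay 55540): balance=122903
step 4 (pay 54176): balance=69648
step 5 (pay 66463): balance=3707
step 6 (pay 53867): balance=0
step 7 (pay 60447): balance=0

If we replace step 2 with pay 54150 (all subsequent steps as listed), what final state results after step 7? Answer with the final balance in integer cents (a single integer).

(re-executing from step 2 with the substitution; state before step 2: balance=238615)
step 2 (pay 54150): balance=186254
step 3 (pay 55540): balance=132110
step 4 (pay 54176): balance=78924
step 5 (pay 66463): balance=13052
step 6 (pay 53867): balance=0
step 7 (pay 60447): balance=0

0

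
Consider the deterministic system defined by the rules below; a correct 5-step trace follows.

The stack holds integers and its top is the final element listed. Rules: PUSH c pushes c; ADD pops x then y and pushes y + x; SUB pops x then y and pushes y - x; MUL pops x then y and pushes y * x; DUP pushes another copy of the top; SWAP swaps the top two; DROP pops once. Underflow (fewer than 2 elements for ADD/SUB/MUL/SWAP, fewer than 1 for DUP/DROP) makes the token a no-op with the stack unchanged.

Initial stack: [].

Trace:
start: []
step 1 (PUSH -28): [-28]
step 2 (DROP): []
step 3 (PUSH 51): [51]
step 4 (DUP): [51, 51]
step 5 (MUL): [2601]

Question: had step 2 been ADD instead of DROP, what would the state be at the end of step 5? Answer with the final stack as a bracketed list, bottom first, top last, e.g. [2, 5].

(re-executing from step 2 with the substitution; state before step 2: [-28])
step 2 (ADD): [-28]
step 3 (PUSH 51): [-28, 51]
step 4 (DUP): [-28, 51, 51]
step 5 (MUL): [-28, 2601]

[-28, 2601]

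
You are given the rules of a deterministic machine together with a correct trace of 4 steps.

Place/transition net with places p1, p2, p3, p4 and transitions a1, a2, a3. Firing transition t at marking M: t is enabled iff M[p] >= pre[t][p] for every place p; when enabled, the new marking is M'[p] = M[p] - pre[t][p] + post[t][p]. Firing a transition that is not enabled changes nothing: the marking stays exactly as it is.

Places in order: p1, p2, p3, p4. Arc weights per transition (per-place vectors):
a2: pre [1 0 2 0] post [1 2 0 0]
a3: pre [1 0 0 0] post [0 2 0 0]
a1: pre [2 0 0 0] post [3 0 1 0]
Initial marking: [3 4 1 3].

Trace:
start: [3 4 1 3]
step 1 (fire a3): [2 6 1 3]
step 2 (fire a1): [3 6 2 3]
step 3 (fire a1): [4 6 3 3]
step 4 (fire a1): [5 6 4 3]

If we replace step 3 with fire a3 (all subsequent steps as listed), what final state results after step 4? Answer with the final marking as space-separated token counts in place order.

3 8 3 3

(re-executing from step 3 with the substitution; state before step 3: [3 6 2 3])
step 3 (fire a3): [2 8 2 3]
step 4 (fire a1): [3 8 3 3]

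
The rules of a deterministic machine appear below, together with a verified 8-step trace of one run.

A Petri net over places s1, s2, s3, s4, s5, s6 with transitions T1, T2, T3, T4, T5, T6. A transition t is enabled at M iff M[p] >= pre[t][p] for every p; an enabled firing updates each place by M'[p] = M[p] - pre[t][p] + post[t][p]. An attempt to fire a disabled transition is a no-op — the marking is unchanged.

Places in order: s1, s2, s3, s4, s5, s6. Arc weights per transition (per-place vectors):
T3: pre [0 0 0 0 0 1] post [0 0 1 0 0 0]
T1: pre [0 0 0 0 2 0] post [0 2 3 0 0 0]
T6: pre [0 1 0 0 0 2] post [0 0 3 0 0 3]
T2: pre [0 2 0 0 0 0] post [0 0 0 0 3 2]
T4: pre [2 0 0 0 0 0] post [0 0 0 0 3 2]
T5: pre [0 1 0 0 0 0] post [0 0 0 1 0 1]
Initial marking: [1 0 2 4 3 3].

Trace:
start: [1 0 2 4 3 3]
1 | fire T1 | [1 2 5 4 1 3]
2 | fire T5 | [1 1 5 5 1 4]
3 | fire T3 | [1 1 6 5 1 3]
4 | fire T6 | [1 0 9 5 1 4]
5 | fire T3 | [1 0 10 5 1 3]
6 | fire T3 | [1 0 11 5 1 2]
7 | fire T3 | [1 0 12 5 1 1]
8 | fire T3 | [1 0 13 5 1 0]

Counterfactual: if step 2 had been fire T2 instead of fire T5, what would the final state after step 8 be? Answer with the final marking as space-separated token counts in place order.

1 0 10 4 4 0

(re-executing from step 2 with the substitution; state before step 2: [1 2 5 4 1 3])
2 | fire T2 | [1 0 5 4 4 5]
3 | fire T3 | [1 0 6 4 4 4]
4 | fire T6 | [1 0 6 4 4 4]
5 | fire T3 | [1 0 7 4 4 3]
6 | fire T3 | [1 0 8 4 4 2]
7 | fire T3 | [1 0 9 4 4 1]
8 | fire T3 | [1 0 10 4 4 0]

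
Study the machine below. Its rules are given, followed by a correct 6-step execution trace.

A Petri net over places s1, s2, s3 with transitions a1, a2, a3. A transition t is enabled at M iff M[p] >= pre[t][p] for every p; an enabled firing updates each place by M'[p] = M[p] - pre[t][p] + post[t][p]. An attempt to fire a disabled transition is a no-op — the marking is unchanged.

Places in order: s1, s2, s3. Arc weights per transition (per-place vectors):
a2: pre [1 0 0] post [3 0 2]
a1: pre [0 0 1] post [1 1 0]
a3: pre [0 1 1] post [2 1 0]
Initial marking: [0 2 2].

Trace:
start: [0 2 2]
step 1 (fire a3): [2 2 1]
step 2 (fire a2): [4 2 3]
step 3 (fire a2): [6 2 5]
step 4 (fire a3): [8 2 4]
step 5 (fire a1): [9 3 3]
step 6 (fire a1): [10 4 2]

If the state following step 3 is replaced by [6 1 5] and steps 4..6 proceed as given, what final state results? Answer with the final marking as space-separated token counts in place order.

state after step 3 := [6 1 5]
step 4 (fire a3): [8 1 4]
step 5 (fire a1): [9 2 3]
step 6 (fire a1): [10 3 2]

10 3 2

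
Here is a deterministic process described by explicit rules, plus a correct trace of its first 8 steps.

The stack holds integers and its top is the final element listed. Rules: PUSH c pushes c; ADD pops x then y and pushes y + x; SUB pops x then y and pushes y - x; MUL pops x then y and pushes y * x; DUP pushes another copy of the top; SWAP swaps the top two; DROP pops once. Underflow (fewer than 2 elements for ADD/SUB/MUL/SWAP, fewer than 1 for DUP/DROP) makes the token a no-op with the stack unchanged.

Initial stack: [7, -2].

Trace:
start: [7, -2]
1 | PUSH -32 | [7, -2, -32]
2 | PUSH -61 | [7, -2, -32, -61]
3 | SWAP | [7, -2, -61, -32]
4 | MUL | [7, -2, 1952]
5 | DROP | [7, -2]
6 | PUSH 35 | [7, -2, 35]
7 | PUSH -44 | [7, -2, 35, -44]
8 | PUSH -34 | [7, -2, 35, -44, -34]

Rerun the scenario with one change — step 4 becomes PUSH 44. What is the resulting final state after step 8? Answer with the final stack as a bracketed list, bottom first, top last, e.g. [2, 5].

(re-executing from step 4 with the substitution; state before step 4: [7, -2, -61, -32])
4 | PUSH 44 | [7, -2, -61, -32, 44]
5 | DROP | [7, -2, -61, -32]
6 | PUSH 35 | [7, -2, -61, -32, 35]
7 | PUSH -44 | [7, -2, -61, -32, 35, -44]
8 | PUSH -34 | [7, -2, -61, -32, 35, -44, -34]

[7, -2, -61, -32, 35, -44, -34]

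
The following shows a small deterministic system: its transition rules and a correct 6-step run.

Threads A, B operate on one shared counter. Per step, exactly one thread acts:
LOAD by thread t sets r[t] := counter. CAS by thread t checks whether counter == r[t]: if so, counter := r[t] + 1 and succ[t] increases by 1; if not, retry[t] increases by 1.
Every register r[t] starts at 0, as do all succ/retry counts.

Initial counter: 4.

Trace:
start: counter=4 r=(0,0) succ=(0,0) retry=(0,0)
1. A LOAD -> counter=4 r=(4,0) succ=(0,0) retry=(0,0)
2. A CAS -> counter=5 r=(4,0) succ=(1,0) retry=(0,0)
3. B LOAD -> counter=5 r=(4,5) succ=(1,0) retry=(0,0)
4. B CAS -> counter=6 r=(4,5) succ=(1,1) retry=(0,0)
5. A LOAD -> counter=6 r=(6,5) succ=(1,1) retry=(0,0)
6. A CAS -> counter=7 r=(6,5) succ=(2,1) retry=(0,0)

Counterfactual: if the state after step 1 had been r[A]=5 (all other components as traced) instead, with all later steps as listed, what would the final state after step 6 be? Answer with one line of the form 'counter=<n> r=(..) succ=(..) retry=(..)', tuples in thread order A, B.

counter=6 r=(5,4) succ=(1,1) retry=(1,0)

state after step 1 := counter=4 r=(5,0) succ=(0,0) retry=(0,0)
2. A CAS -> counter=4 r=(5,0) succ=(0,0) retry=(1,0)
3. B LOAD -> counter=4 r=(5,4) succ=(0,0) retry=(1,0)
4. B CAS -> counter=5 r=(5,4) succ=(0,1) retry=(1,0)
5. A LOAD -> counter=5 r=(5,4) succ=(0,1) retry=(1,0)
6. A CAS -> counter=6 r=(5,4) succ=(1,1) retry=(1,0)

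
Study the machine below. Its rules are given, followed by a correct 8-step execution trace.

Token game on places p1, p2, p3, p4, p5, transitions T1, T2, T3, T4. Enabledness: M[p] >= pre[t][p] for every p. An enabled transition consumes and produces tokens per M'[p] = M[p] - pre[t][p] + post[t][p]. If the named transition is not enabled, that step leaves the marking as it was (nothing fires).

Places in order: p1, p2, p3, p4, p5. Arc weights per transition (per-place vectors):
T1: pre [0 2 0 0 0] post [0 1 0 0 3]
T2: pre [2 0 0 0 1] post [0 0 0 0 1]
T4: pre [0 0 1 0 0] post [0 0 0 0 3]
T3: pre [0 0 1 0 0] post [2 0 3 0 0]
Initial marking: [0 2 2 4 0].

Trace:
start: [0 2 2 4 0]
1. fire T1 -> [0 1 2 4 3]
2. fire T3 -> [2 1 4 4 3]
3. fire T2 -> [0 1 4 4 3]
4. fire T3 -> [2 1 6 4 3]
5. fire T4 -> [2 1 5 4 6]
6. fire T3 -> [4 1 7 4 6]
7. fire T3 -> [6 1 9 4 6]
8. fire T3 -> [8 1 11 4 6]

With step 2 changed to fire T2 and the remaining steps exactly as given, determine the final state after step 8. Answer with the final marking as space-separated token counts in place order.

(re-executing from step 2 with the substitution; state before step 2: [0 1 2 4 3])
2. fire T2 -> [0 1 2 4 3]
3. fire T2 -> [0 1 2 4 3]
4. fire T3 -> [2 1 4 4 3]
5. fire T4 -> [2 1 3 4 6]
6. fire T3 -> [4 1 5 4 6]
7. fire T3 -> [6 1 7 4 6]
8. fire T3 -> [8 1 9 4 6]

8 1 9 4 6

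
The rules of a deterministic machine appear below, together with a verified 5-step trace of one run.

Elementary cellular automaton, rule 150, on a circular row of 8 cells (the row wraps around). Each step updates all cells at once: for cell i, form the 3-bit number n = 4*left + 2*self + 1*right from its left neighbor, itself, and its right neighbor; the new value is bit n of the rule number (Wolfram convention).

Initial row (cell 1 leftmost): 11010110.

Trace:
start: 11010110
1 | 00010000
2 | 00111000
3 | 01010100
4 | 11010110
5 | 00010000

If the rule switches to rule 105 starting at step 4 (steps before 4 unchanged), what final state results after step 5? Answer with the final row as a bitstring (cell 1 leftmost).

00010000

(re-executing steps 4..5 under rule 105; state before step 4: 01010100)
4 | 00101001
5 | 00010000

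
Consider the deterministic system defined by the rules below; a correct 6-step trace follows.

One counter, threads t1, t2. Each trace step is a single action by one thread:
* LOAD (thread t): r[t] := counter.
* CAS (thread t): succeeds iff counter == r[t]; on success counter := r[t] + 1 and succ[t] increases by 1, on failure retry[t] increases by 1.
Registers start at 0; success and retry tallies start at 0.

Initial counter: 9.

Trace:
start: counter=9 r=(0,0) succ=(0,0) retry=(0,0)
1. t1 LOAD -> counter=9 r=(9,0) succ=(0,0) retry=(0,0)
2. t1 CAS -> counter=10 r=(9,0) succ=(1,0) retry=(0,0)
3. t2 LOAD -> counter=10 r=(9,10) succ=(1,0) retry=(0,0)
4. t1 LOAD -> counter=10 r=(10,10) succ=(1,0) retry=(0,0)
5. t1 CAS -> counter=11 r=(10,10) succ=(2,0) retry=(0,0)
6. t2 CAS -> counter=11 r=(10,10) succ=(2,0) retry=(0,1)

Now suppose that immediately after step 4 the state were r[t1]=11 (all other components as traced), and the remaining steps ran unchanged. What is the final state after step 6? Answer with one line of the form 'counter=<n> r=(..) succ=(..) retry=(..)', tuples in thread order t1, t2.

counter=11 r=(11,10) succ=(1,1) retry=(1,0)

state after step 4 := counter=10 r=(11,10) succ=(1,0) retry=(0,0)
5. t1 CAS -> counter=10 r=(11,10) succ=(1,0) retry=(1,0)
6. t2 CAS -> counter=11 r=(11,10) succ=(1,1) retry=(1,0)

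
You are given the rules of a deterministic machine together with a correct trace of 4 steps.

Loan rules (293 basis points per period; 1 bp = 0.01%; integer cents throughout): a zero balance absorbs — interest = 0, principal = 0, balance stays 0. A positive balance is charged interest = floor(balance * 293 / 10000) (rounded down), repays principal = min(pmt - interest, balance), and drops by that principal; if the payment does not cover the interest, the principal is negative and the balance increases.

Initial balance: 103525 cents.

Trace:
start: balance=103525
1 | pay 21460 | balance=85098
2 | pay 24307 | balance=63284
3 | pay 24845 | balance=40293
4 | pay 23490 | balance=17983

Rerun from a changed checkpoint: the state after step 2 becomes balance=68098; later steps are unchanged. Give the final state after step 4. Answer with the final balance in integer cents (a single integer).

state after step 2 := balance=68098
3 | pay 24845 | balance=45248
4 | pay 23490 | balance=23083

23083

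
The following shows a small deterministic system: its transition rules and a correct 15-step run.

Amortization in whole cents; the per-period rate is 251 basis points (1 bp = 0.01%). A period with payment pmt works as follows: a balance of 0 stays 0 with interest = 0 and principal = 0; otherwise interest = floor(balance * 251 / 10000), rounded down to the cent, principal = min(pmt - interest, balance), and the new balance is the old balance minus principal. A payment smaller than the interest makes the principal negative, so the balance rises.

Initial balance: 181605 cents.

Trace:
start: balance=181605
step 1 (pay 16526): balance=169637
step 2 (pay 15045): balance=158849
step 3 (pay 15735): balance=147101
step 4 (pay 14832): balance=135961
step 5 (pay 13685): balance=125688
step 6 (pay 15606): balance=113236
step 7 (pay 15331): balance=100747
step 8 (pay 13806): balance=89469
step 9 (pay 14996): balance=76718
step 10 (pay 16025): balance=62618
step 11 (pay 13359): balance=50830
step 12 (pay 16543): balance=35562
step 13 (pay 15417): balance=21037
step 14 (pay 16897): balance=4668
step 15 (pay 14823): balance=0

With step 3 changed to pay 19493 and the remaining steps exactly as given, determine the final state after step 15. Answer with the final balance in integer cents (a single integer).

0

(re-executing from step 3 with the substitution; state before step 3: balance=158849)
step 3 (pay 19493): balance=143343
step 4 (pay 14832): balance=132108
step 5 (pay 13685): balance=121738
step 6 (pay 15606): balance=109187
step 7 (pay 15331): balance=96596
step 8 (pay 13806): balance=85214
step 9 (pay 14996): balance=72356
step 10 (pay 16025): balance=58147
step 11 (pay 13359): balance=46247
step 12 (pay 16543): balance=30864
step 13 (pay 15417): balance=16221
step 14 (pay 16897): balance=0
step 15 (pay 14823): balance=0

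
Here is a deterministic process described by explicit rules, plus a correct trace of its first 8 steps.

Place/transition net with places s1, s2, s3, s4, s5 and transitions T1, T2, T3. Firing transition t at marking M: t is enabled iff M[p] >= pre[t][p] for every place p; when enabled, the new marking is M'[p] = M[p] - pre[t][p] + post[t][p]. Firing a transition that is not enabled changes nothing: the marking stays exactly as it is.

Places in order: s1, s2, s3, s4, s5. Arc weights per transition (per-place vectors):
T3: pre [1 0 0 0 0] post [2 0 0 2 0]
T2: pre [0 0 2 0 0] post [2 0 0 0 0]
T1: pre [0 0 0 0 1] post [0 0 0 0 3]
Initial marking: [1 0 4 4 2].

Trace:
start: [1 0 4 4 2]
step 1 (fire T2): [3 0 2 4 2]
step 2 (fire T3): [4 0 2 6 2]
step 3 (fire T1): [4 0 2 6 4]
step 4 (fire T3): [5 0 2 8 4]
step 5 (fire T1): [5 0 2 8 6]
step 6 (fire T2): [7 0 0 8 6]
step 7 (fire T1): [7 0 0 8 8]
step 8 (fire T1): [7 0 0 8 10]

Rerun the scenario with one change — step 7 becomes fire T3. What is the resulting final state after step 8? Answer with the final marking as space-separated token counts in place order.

8 0 0 10 8

(re-executing from step 7 with the substitution; state before step 7: [7 0 0 8 6])
step 7 (fire T3): [8 0 0 10 6]
step 8 (fire T1): [8 0 0 10 8]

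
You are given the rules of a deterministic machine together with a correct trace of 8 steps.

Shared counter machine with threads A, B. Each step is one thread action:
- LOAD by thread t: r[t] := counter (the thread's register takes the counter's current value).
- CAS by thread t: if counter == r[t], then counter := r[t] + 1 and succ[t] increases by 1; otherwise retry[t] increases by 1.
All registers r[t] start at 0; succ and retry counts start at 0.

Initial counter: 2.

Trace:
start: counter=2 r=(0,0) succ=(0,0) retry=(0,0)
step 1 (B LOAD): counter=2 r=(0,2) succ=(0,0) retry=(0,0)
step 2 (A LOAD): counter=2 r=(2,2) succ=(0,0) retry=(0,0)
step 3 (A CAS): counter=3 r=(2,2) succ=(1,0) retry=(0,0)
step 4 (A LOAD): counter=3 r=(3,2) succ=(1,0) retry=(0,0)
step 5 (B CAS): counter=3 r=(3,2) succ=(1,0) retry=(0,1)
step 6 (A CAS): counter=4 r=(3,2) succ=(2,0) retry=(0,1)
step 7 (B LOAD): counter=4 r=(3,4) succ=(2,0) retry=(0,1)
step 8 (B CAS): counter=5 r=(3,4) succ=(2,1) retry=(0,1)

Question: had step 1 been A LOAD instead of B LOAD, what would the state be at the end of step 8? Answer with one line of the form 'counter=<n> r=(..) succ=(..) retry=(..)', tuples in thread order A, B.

(re-executing from step 1 with the substitution; state before step 1: counter=2 r=(0,0) succ=(0,0) retry=(0,0))
step 1 (A LOAD): counter=2 r=(2,0) succ=(0,0) retry=(0,0)
step 2 (A LOAD): counter=2 r=(2,0) succ=(0,0) retry=(0,0)
step 3 (A CAS): counter=3 r=(2,0) succ=(1,0) retry=(0,0)
step 4 (A LOAD): counter=3 r=(3,0) succ=(1,0) retry=(0,0)
step 5 (B CAS): counter=3 r=(3,0) succ=(1,0) retry=(0,1)
step 6 (A CAS): counter=4 r=(3,0) succ=(2,0) retry=(0,1)
step 7 (B LOAD): counter=4 r=(3,4) succ=(2,0) retry=(0,1)
step 8 (B CAS): counter=5 r=(3,4) succ=(2,1) retry=(0,1)

counter=5 r=(3,4) succ=(2,1) retry=(0,1)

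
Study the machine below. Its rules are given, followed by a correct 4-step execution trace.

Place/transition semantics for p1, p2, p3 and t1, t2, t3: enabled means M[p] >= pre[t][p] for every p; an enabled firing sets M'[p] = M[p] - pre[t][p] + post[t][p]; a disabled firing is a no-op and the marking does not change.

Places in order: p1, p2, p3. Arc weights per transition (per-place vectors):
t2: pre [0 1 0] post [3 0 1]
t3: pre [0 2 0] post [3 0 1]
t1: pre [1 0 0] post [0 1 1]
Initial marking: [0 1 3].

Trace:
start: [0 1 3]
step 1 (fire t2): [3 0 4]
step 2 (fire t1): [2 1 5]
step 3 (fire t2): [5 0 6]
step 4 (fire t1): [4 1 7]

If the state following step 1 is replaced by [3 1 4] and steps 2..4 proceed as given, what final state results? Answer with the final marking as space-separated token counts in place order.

state after step 1 := [3 1 4]
step 2 (fire t1): [2 2 5]
step 3 (fire t2): [5 1 6]
step 4 (fire t1): [4 2 7]

4 2 7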